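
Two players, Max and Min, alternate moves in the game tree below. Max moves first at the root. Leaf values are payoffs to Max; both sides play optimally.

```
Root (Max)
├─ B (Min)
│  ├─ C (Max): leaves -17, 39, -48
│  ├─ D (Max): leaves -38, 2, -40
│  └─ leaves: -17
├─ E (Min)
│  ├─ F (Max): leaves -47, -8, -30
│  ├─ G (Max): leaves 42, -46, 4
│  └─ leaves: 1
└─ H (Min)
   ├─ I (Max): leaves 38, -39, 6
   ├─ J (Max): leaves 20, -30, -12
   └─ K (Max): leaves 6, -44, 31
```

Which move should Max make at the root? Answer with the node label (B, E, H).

C (Max): max(-17, 39, -48) = 39
D (Max): max(-38, 2, -40) = 2
B (Min): min(39, 2, -17) = -17
F (Max): max(-47, -8, -30) = -8
G (Max): max(42, -46, 4) = 42
E (Min): min(-8, 42, 1) = -8
I (Max): max(38, -39, 6) = 38
J (Max): max(20, -30, -12) = 20
K (Max): max(6, -44, 31) = 31
H (Min): min(38, 20, 31) = 20
Root (Max): max(-17, -8, 20) = 20
Max picks the child with the highest value: H (value 20).

H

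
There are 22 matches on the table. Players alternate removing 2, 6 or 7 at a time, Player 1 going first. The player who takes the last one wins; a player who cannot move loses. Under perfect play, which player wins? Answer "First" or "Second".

W/L table (W = player to move can force a win):
i:   0  1  2  3  4  5  6  7  8  9 10 11 12 13 14 15 16 17 18 19 20 21 22
     L  L  W  W  L  L  W  W  W  L  W  W  W  L  L  W  W  L  L  W  W  W  L
Position 22 is L, so the second player wins.

Second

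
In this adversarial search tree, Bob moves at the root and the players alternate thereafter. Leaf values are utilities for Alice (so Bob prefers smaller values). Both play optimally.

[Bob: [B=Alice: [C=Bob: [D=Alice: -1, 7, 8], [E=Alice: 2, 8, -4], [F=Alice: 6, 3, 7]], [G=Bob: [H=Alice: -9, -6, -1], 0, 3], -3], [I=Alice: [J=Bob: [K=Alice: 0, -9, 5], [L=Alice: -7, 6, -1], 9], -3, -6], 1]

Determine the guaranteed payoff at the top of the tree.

1

D (Alice): max(-1, 7, 8) = 8
E (Alice): max(2, 8, -4) = 8
F (Alice): max(6, 3, 7) = 7
C (Bob): min(8, 8, 7) = 7
H (Alice): max(-9, -6, -1) = -1
G (Bob): min(-1, 0, 3) = -1
B (Alice): max(7, -1, -3) = 7
K (Alice): max(0, -9, 5) = 5
L (Alice): max(-7, 6, -1) = 6
J (Bob): min(5, 6, 9) = 5
I (Alice): max(5, -3, -6) = 5
Root (Bob): min(7, 5, 1) = 1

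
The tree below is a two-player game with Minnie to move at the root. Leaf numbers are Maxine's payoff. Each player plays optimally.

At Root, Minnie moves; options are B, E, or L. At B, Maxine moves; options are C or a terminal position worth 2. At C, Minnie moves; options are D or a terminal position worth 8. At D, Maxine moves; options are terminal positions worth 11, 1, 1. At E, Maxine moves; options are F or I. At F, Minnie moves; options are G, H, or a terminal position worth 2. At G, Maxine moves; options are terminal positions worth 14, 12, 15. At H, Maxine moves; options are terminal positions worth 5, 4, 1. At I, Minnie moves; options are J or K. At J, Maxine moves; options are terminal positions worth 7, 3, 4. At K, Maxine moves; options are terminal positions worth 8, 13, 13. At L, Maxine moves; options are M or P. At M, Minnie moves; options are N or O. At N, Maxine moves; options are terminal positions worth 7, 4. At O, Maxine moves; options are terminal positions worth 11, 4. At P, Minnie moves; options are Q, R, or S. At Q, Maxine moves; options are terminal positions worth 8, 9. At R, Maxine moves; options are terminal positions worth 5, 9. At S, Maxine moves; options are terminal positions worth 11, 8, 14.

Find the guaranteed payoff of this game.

7

D (Maxine): max(11, 1, 1) = 11
C (Minnie): min(11, 8) = 8
B (Maxine): max(8, 2) = 8
G (Maxine): max(14, 12, 15) = 15
H (Maxine): max(5, 4, 1) = 5
F (Minnie): min(15, 5, 2) = 2
J (Maxine): max(7, 3, 4) = 7
K (Maxine): max(8, 13, 13) = 13
I (Minnie): min(7, 13) = 7
E (Maxine): max(2, 7) = 7
N (Maxine): max(7, 4) = 7
O (Maxine): max(11, 4) = 11
M (Minnie): min(7, 11) = 7
Q (Maxine): max(8, 9) = 9
R (Maxine): max(5, 9) = 9
S (Maxine): max(11, 8, 14) = 14
P (Minnie): min(9, 9, 14) = 9
L (Maxine): max(7, 9) = 9
Root (Minnie): min(8, 7, 9) = 7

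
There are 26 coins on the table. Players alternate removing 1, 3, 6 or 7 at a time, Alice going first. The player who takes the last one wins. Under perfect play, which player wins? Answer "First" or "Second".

Second

Mark each pile size as W (mover wins) or L (mover loses):
i:   0  1  2  3  4  5  6  7  8  9 10 11 12 13 14 15 16 17 18 19 20 21 22 23 24 25 26
     L  W  L  W  L  W  W  W  W  W  W  W  L  W  L  W  L  W  W  W  W  W  W  W  L  W  L
Position 26 is L, so the second player wins.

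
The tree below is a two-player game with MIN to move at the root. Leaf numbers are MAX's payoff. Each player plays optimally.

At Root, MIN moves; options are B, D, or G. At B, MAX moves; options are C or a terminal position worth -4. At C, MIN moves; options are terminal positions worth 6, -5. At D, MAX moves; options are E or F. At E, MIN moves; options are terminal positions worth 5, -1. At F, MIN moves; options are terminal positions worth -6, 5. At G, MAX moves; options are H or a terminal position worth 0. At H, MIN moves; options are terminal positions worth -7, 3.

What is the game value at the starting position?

C (MIN): min(6, -5) = -5
B (MAX): max(-5, -4) = -4
E (MIN): min(5, -1) = -1
F (MIN): min(-6, 5) = -6
D (MAX): max(-1, -6) = -1
H (MIN): min(-7, 3) = -7
G (MAX): max(-7, 0) = 0
Root (MIN): min(-4, -1, 0) = -4

-4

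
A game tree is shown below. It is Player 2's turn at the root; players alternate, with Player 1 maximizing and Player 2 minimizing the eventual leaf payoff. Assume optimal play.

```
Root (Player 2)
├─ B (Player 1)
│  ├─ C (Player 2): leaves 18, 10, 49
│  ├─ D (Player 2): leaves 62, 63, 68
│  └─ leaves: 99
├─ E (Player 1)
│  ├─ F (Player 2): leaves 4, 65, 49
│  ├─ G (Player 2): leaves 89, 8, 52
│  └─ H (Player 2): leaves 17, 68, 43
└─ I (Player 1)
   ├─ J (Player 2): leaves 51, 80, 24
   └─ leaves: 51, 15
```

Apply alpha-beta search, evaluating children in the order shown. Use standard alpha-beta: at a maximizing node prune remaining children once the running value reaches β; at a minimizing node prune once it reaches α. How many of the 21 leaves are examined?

19

C [α=-∞,β=+∞]: v=10
D [α=10,β=+∞]: v=62
B [α=-∞,β=+∞]: v=99
F [α=-∞,β=99]: v=4
G [α=4,β=99]: v=8
H [α=8,β=99]: v=17
E [α=-∞,β=99]: v=17
J [α=-∞,β=17]: v=24
I [α=-∞,β=17]: v=24 after child 1 ≥ β → β-cutoff, skip 2
Root [α=-∞,β=+∞]: v=17
Leaves evaluated: 19 of 21.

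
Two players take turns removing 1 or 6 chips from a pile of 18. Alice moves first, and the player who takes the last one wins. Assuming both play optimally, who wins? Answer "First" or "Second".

W/L table (W = player to move can force a win):
i:   0  1  2  3  4  5  6  7  8  9 10 11 12 13 14 15 16 17 18
     L  W  L  W  L  W  W  L  W  L  W  L  W  W  L  W  L  W  L
Position 18 is L, so the second player wins.

Second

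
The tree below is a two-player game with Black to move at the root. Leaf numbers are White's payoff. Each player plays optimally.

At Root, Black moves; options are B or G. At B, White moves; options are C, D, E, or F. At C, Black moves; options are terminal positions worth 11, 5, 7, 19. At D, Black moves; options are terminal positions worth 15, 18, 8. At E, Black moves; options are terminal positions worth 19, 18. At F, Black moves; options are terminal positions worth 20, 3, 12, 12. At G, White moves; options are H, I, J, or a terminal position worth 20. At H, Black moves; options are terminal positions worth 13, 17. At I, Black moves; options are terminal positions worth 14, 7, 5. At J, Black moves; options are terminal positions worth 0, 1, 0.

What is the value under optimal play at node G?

H: min(13, 17) = 13
I: min(14, 7, 5) = 5
J: min(0, 1, 0) = 0
G: max(13, 5, 0, 20) = 20

20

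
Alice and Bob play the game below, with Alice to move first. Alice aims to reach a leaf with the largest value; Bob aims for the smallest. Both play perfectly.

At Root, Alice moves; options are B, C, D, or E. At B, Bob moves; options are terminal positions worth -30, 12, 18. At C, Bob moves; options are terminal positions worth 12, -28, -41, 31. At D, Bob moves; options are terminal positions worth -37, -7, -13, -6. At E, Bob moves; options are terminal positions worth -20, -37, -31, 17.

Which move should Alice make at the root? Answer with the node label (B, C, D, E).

B

B (Bob): min(-30, 12, 18) = -30
C (Bob): min(12, -28, -41, 31) = -41
D (Bob): min(-37, -7, -13, -6) = -37
E (Bob): min(-20, -37, -31, 17) = -37
Root (Alice): max(-30, -41, -37, -37) = -30
Alice picks the child with the highest value: B (value -30).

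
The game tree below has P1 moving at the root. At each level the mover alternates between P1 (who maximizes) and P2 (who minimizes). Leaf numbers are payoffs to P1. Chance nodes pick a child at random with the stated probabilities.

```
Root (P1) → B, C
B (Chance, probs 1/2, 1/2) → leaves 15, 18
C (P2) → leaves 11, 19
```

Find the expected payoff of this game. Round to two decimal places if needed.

16.5

B (Chance): 1/2·15 + 1/2·18 = 16.5
C (P2): min(11, 19) = 11
Root (P1): max(16.5, 11) = 16.5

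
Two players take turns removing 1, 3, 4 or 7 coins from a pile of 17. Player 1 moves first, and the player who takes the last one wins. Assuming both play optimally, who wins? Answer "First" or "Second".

First

i:   0  1  2  3  4  5  6  7  8  9 10 11 12 13 14 15 16 17
     L  W  L  W  W  W  W  W  L  W  L  W  W  W  W  W  L  W
Position 17 is W, so the first player wins.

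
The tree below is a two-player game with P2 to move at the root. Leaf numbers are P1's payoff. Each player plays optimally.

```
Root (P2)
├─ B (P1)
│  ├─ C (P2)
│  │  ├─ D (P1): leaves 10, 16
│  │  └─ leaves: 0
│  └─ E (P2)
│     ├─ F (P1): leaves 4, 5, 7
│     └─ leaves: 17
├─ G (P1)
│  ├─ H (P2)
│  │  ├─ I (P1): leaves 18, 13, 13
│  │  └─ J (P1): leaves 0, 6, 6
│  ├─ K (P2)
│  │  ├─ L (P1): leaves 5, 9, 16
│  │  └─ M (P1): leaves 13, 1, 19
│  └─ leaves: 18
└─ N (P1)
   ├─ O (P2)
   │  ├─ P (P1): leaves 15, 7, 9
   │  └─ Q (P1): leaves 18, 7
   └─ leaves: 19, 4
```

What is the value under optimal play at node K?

16

L: max(5, 9, 16) = 16
M: max(13, 1, 19) = 19
K: min(16, 19) = 16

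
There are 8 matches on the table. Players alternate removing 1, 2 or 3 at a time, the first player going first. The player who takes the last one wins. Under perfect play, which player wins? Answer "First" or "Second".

Positions where the player to move wins (W) vs loses (L):
i:   0  1  2  3  4  5  6  7  8
     L  W  W  W  L  W  W  W  L
Position 8 is L, so the second player wins.

Second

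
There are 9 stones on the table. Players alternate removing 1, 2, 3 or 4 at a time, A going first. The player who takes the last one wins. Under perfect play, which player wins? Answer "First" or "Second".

Compute winning (W) and losing (L) positions by backward induction:
i:   0  1  2  3  4  5  6  7  8  9
     L  W  W  W  W  L  W  W  W  W
Position 9 is W, so the first player wins.

First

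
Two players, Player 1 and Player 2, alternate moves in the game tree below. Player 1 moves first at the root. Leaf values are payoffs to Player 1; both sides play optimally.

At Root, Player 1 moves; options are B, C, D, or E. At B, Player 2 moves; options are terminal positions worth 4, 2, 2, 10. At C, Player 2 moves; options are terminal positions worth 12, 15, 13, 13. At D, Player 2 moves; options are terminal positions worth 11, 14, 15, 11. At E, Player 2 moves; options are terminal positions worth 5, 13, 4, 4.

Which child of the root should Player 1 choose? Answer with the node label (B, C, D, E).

B (Player 2): min(4, 2, 2, 10) = 2
C (Player 2): min(12, 15, 13, 13) = 12
D (Player 2): min(11, 14, 15, 11) = 11
E (Player 2): min(5, 13, 4, 4) = 4
Root (Player 1): max(2, 12, 11, 4) = 12
Player 1 picks the child with the highest value: C (value 12).

C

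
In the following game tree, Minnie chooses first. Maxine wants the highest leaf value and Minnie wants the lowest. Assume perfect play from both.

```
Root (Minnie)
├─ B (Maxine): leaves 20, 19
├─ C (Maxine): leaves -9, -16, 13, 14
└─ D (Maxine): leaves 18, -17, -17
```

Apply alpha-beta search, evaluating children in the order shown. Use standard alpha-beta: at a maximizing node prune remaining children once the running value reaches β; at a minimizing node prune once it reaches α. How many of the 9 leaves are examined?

7

B [α=-∞,β=+∞]: v=20
C [α=-∞,β=20]: v=14
D [α=-∞,β=14]: v=18 after child 1 ≥ β → β-cutoff, skip 2
Root [α=-∞,β=+∞]: v=14
Leaves evaluated: 7 of 9.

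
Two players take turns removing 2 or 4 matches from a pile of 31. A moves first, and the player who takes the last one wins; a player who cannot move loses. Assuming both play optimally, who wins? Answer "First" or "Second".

Second

Compute winning (W) and losing (L) positions by backward induction:
i:   0  1  2  3  4  5  6  7  8  9 10 11 12 13 14 15 16 17 18 19 20 21 22 23 24 25 26 27 28 29 30 31
     L  L  W  W  W  W  L  L  W  W  W  W  L  L  W  W  W  W  L  L  W  W  W  W  L  L  W  W  W  W  L  L
Position 31 is L, so the second player wins.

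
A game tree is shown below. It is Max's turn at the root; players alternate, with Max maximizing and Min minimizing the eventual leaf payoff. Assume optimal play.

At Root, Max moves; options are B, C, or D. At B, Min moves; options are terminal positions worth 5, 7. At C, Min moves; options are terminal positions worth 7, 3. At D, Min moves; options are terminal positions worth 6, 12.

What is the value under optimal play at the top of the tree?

6

B (Min): min(5, 7) = 5
C (Min): min(7, 3) = 3
D (Min): min(6, 12) = 6
Root (Max): max(5, 3, 6) = 6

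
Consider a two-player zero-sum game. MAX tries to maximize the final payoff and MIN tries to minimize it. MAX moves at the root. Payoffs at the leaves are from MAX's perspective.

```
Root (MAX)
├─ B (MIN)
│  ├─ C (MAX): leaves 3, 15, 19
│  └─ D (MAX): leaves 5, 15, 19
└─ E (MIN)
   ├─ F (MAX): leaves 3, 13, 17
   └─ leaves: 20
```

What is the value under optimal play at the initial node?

19

C (MAX): max(3, 15, 19) = 19
D (MAX): max(5, 15, 19) = 19
B (MIN): min(19, 19) = 19
F (MAX): max(3, 13, 17) = 17
E (MIN): min(17, 20) = 17
Root (MAX): max(19, 17) = 19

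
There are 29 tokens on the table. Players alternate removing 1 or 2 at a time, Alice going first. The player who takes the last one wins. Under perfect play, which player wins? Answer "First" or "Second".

First

i:   0  1  2  3  4  5  6  7  8  9 10 11 12 13 14 15 16 17 18 19 20 21 22 23 24 25 26 27 28 29
     L  W  W  L  W  W  L  W  W  L  W  W  L  W  W  L  W  W  L  W  W  L  W  W  L  W  W  L  W  W
Position 29 is W, so the first player wins.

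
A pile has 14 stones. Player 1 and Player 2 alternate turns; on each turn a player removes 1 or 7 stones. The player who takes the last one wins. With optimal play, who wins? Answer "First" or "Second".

Mark each pile size as W (mover wins) or L (mover loses):
i:   0  1  2  3  4  5  6  7  8  9 10 11 12 13 14
     L  W  L  W  L  W  L  W  L  W  L  W  L  W  L
Position 14 is L, so the second player wins.

Second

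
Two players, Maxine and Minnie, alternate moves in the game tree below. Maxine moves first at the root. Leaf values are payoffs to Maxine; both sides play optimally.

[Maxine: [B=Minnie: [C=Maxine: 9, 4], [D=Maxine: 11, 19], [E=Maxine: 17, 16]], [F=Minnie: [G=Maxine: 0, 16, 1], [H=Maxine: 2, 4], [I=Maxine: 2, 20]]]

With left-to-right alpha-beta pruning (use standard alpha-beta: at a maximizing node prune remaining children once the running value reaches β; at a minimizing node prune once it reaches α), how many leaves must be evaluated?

C [α=-∞,β=+∞]: v=9
D [α=-∞,β=9]: v=11 after child 1 ≥ β → β-cutoff, skip 1
E [α=-∞,β=9]: v=17 after child 1 ≥ β → β-cutoff, skip 1
B [α=-∞,β=+∞]: v=9
G [α=9,β=+∞]: v=16
H [α=9,β=16]: v=4
F [α=9,β=+∞]: v=4 after child 2 ≤ α → α-cutoff, skip 1
Root [α=-∞,β=+∞]: v=9
Leaves evaluated: 9 of 13.

9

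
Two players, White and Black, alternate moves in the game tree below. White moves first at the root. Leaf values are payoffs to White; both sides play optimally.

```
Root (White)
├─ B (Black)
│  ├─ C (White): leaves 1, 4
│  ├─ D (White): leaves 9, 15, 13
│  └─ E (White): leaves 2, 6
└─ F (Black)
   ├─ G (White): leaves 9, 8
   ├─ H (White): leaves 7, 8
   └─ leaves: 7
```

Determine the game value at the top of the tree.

C (White): max(1, 4) = 4
D (White): max(9, 15, 13) = 15
E (White): max(2, 6) = 6
B (Black): min(4, 15, 6) = 4
G (White): max(9, 8) = 9
H (White): max(7, 8) = 8
F (Black): min(9, 8, 7) = 7
Root (White): max(4, 7) = 7

7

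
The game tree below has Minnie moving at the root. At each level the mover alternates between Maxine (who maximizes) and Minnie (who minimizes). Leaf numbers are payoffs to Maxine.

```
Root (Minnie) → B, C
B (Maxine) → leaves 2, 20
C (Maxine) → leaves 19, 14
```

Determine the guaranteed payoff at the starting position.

19

B (Maxine): max(2, 20) = 20
C (Maxine): max(19, 14) = 19
Root (Minnie): min(20, 19) = 19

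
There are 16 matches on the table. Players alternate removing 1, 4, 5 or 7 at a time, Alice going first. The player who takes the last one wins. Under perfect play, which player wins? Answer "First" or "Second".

Second

Compute winning (W) and losing (L) positions by backward induction:
i:   0  1  2  3  4  5  6  7  8  9 10 11 12 13 14 15 16
     L  W  L  W  W  W  W  W  L  W  L  W  W  W  W  W  L
Position 16 is L, so the second player wins.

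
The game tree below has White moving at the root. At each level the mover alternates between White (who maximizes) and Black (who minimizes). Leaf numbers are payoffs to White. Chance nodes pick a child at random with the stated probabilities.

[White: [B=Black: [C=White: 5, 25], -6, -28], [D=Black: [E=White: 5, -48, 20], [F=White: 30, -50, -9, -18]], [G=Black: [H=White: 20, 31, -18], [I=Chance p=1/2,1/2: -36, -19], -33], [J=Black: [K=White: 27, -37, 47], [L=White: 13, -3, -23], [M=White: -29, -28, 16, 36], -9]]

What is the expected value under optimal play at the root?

20

C (White): max(5, 25) = 25
B (Black): min(25, -6, -28) = -28
E (White): max(5, -48, 20) = 20
F (White): max(30, -50, -9, -18) = 30
D (Black): min(20, 30) = 20
H (White): max(20, 31, -18) = 31
I (Chance): 1/2·-36 + 1/2·-19 = -27.5
G (Black): min(31, -27.5, -33) = -33
K (White): max(27, -37, 47) = 47
L (White): max(13, -3, -23) = 13
M (White): max(-29, -28, 16, 36) = 36
J (Black): min(47, 13, 36, -9) = -9
Root (White): max(-28, 20, -33, -9) = 20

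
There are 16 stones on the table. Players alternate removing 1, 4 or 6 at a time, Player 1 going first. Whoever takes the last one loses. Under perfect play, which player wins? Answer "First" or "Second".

Second

Positions where the player to move wins (W) vs loses (L):
i:   0  1  2  3  4  5  6  7  8  9 10 11 12 13 14 15 16
     W  L  W  L  W  W  L  W  L  W  W  L  W  L  W  W  L
Position 16 is L, so the second player wins.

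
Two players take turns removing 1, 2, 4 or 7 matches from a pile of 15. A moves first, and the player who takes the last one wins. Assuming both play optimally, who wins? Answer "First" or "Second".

Second

i:   0  1  2  3  4  5  6  7  8  9 10 11 12 13 14 15
     L  W  W  L  W  W  L  W  W  L  W  W  L  W  W  L
Position 15 is L, so the second player wins.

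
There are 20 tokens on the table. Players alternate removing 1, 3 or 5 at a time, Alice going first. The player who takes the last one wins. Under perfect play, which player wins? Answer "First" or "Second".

Second

Positions where the player to move wins (W) vs loses (L):
i:   0  1  2  3  4  5  6  7  8  9 10 11 12 13 14 15 16 17 18 19 20
     L  W  L  W  L  W  L  W  L  W  L  W  L  W  L  W  L  W  L  W  L
Position 20 is L, so the second player wins.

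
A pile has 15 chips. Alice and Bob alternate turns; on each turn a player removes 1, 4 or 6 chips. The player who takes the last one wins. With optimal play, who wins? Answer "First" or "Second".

Second

Positions where the player to move wins (W) vs loses (L):
i:   0  1  2  3  4  5  6  7  8  9 10 11 12 13 14 15
     L  W  L  W  W  L  W  L  W  W  L  W  L  W  W  L
Position 15 is L, so the second player wins.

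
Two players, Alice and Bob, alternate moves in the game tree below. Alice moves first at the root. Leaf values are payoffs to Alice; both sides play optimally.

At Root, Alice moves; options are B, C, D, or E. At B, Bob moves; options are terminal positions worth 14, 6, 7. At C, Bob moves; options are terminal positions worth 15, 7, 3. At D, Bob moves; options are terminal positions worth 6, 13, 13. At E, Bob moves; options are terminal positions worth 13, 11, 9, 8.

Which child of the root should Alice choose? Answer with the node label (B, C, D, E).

E

B (Bob): min(14, 6, 7) = 6
C (Bob): min(15, 7, 3) = 3
D (Bob): min(6, 13, 13) = 6
E (Bob): min(13, 11, 9, 8) = 8
Root (Alice): max(6, 3, 6, 8) = 8
Alice picks the child with the highest value: E (value 8).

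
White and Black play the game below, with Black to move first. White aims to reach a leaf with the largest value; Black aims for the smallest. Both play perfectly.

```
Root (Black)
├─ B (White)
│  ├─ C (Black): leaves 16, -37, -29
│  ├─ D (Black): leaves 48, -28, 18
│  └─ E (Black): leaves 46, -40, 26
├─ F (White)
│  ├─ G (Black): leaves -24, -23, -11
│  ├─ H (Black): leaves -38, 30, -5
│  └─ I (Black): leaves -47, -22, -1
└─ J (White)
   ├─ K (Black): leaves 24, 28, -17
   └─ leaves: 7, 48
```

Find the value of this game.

C (Black): min(16, -37, -29) = -37
D (Black): min(48, -28, 18) = -28
E (Black): min(46, -40, 26) = -40
B (White): max(-37, -28, -40) = -28
G (Black): min(-24, -23, -11) = -24
H (Black): min(-38, 30, -5) = -38
I (Black): min(-47, -22, -1) = -47
F (White): max(-24, -38, -47) = -24
K (Black): min(24, 28, -17) = -17
J (White): max(-17, 7, 48) = 48
Root (Black): min(-28, -24, 48) = -28

-28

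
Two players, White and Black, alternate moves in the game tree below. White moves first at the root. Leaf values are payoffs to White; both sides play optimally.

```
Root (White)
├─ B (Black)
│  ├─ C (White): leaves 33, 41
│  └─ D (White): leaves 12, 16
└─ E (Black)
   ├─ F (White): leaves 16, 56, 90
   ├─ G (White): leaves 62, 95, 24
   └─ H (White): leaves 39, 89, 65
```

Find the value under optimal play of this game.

89

C (White): max(33, 41) = 41
D (White): max(12, 16) = 16
B (Black): min(41, 16) = 16
F (White): max(16, 56, 90) = 90
G (White): max(62, 95, 24) = 95
H (White): max(39, 89, 65) = 89
E (Black): min(90, 95, 89) = 89
Root (White): max(16, 89) = 89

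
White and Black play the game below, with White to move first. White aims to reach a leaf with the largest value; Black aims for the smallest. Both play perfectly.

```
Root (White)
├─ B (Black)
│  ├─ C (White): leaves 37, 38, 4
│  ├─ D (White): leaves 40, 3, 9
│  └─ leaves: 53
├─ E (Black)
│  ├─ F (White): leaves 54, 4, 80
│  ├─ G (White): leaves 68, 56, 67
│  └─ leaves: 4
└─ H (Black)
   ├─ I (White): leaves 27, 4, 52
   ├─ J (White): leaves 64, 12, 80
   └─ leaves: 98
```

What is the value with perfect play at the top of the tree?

52

C (White): max(37, 38, 4) = 38
D (White): max(40, 3, 9) = 40
B (Black): min(38, 40, 53) = 38
F (White): max(54, 4, 80) = 80
G (White): max(68, 56, 67) = 68
E (Black): min(80, 68, 4) = 4
I (White): max(27, 4, 52) = 52
J (White): max(64, 12, 80) = 80
H (Black): min(52, 80, 98) = 52
Root (White): max(38, 4, 52) = 52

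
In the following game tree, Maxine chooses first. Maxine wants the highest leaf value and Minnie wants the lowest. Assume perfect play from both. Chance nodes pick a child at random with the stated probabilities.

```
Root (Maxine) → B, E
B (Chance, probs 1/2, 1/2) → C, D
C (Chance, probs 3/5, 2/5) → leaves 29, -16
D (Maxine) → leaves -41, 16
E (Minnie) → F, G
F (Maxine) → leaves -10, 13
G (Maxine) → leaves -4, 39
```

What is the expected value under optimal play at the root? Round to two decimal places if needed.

13.5

C (Chance): 3/5·29 + 2/5·-16 = 11
D (Maxine): max(-41, 16) = 16
B (Chance): 1/2·11 + 1/2·16 = 13.5
F (Maxine): max(-10, 13) = 13
G (Maxine): max(-4, 39) = 39
E (Minnie): min(13, 39) = 13
Root (Maxine): max(13.5, 13) = 13.5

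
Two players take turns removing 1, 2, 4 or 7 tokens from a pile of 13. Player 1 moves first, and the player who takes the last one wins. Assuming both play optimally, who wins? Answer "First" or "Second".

Compute winning (W) and losing (L) positions by backward induction:
i:   0  1  2  3  4  5  6  7  8  9 10 11 12 13
     L  W  W  L  W  W  L  W  W  L  W  W  L  W
Position 13 is W, so the first player wins.

First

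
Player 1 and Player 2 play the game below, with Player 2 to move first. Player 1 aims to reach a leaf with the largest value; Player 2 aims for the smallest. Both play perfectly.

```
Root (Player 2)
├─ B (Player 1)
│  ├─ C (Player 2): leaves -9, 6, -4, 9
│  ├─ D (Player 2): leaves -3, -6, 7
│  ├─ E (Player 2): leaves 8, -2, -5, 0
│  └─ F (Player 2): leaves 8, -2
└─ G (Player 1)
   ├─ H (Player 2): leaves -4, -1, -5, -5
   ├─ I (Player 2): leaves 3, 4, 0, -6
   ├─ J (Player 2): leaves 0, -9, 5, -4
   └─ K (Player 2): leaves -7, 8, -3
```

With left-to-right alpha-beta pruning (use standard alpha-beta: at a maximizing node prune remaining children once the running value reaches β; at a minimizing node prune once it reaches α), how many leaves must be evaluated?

C [α=-∞,β=+∞]: v=-9
D [α=-9,β=+∞]: v=-6
E [α=-6,β=+∞]: v=-5
F [α=-5,β=+∞]: v=-2
B [α=-∞,β=+∞]: v=-2
H [α=-∞,β=-2]: v=-5
I [α=-5,β=-2]: v=-6
J [α=-5,β=-2]: v=-9 after child 2 ≤ α → α-cutoff, skip 2
K [α=-5,β=-2]: v=-7 after child 1 ≤ α → α-cutoff, skip 2
G [α=-∞,β=-2]: v=-5
Root [α=-∞,β=+∞]: v=-5
Leaves evaluated: 24 of 28.

24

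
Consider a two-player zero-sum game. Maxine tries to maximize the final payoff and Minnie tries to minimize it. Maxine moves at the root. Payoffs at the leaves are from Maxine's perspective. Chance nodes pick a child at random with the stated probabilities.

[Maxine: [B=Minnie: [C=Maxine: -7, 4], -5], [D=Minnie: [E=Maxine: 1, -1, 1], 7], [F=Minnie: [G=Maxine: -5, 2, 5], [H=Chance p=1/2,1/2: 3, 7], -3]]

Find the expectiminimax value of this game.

1

C (Maxine): max(-7, 4) = 4
B (Minnie): min(4, -5) = -5
E (Maxine): max(1, -1, 1) = 1
D (Minnie): min(1, 7) = 1
G (Maxine): max(-5, 2, 5) = 5
H (Chance): 1/2·3 + 1/2·7 = 5
F (Minnie): min(5, 5, -3) = -3
Root (Maxine): max(-5, 1, -3) = 1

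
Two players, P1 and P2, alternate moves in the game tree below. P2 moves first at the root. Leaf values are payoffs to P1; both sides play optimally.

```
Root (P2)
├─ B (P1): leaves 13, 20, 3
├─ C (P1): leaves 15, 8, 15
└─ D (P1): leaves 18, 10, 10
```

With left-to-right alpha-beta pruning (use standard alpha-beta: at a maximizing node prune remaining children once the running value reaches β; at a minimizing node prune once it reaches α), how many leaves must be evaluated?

B [α=-∞,β=+∞]: v=20
C [α=-∞,β=20]: v=15
D [α=-∞,β=15]: v=18 after child 1 ≥ β → β-cutoff, skip 2
Root [α=-∞,β=+∞]: v=15
Leaves evaluated: 7 of 9.

7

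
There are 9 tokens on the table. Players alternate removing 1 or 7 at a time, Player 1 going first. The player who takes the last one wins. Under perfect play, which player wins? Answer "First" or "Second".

W/L table (W = player to move can force a win):
i:   0  1  2  3  4  5  6  7  8  9
     L  W  L  W  L  W  L  W  L  W
Position 9 is W, so the first player wins.

First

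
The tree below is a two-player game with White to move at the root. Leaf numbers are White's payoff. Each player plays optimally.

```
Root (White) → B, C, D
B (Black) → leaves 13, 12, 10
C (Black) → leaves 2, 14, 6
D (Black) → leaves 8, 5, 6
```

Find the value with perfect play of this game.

10

B (Black): min(13, 12, 10) = 10
C (Black): min(2, 14, 6) = 2
D (Black): min(8, 5, 6) = 5
Root (White): max(10, 2, 5) = 10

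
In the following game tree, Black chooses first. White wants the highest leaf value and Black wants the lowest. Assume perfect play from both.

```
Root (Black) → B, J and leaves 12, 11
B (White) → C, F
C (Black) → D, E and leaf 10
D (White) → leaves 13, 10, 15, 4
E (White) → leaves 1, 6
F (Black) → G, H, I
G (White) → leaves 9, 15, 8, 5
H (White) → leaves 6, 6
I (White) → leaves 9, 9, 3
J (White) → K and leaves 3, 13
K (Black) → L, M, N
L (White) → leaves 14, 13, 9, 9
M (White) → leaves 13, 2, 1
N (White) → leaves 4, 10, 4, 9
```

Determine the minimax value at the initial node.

6

D (White): max(13, 10, 15, 4) = 15
E (White): max(1, 6) = 6
C (Black): min(15, 6, 10) = 6
G (White): max(9, 15, 8, 5) = 15
H (White): max(6, 6) = 6
I (White): max(9, 9, 3) = 9
F (Black): min(15, 6, 9) = 6
B (White): max(6, 6) = 6
L (White): max(14, 13, 9, 9) = 14
M (White): max(13, 2, 1) = 13
N (White): max(4, 10, 4, 9) = 10
K (Black): min(14, 13, 10) = 10
J (White): max(10, 3, 13) = 13
Root (Black): min(6, 13, 12, 11) = 6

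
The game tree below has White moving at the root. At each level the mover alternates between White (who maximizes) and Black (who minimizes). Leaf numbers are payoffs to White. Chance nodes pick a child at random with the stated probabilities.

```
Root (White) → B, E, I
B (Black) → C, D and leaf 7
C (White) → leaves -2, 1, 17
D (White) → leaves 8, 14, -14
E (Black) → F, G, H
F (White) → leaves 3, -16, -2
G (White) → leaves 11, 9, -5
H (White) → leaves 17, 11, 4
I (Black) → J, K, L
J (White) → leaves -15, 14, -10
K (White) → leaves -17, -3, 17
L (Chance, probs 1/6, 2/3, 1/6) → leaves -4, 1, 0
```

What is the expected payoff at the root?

C (White): max(-2, 1, 17) = 17
D (White): max(8, 14, -14) = 14
B (Black): min(17, 14, 7) = 7
F (White): max(3, -16, -2) = 3
G (White): max(11, 9, -5) = 11
H (White): max(17, 11, 4) = 17
E (Black): min(3, 11, 17) = 3
J (White): max(-15, 14, -10) = 14
K (White): max(-17, -3, 17) = 17
L (Chance): 1/6·-4 + 2/3·1 + 1/6·0 = 0
I (Black): min(14, 17, 0) = 0
Root (White): max(7, 3, 0) = 7

7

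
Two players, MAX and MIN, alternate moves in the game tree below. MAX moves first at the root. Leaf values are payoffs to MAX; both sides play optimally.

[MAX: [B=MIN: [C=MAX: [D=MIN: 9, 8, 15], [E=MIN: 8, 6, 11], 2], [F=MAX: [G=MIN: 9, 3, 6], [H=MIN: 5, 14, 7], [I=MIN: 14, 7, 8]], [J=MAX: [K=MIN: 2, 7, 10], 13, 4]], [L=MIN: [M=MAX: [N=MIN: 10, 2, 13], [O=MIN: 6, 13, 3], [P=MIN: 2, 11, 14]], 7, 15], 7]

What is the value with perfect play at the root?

D (MIN): min(9, 8, 15) = 8
E (MIN): min(8, 6, 11) = 6
C (MAX): max(8, 6, 2) = 8
G (MIN): min(9, 3, 6) = 3
H (MIN): min(5, 14, 7) = 5
I (MIN): min(14, 7, 8) = 7
F (MAX): max(3, 5, 7) = 7
K (MIN): min(2, 7, 10) = 2
J (MAX): max(2, 13, 4) = 13
B (MIN): min(8, 7, 13) = 7
N (MIN): min(10, 2, 13) = 2
O (MIN): min(6, 13, 3) = 3
P (MIN): min(2, 11, 14) = 2
M (MAX): max(2, 3, 2) = 3
L (MIN): min(3, 7, 15) = 3
Root (MAX): max(7, 3, 7) = 7

7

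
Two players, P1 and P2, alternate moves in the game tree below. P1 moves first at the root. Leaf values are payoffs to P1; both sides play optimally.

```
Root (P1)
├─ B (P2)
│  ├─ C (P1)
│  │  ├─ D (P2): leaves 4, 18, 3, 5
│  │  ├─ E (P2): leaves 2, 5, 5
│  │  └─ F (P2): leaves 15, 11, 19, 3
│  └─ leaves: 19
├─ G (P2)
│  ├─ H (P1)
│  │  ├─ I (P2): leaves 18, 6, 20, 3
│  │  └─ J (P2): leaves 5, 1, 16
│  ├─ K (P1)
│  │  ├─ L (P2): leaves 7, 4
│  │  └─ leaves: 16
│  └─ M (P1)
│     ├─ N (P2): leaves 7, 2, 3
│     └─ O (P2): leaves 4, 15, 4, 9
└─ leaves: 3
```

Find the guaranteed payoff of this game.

3

D (P2): min(4, 18, 3, 5) = 3
E (P2): min(2, 5, 5) = 2
F (P2): min(15, 11, 19, 3) = 3
C (P1): max(3, 2, 3) = 3
B (P2): min(3, 19) = 3
I (P2): min(18, 6, 20, 3) = 3
J (P2): min(5, 1, 16) = 1
H (P1): max(3, 1) = 3
L (P2): min(7, 4) = 4
K (P1): max(4, 16) = 16
N (P2): min(7, 2, 3) = 2
O (P2): min(4, 15, 4, 9) = 4
M (P1): max(2, 4) = 4
G (P2): min(3, 16, 4) = 3
Root (P1): max(3, 3, 3) = 3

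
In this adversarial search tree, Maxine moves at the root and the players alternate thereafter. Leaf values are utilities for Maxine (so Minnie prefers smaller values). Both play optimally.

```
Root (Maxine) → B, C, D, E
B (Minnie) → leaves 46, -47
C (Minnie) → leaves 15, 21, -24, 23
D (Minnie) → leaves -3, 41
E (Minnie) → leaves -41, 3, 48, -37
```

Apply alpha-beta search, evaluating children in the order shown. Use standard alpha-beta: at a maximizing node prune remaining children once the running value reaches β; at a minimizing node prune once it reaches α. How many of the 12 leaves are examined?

B [α=-∞,β=+∞]: v=-47
C [α=-47,β=+∞]: v=-24
D [α=-24,β=+∞]: v=-3
E [α=-3,β=+∞]: v=-41 after child 1 ≤ α → α-cutoff, skip 3
Root [α=-∞,β=+∞]: v=-3
Leaves evaluated: 9 of 12.

9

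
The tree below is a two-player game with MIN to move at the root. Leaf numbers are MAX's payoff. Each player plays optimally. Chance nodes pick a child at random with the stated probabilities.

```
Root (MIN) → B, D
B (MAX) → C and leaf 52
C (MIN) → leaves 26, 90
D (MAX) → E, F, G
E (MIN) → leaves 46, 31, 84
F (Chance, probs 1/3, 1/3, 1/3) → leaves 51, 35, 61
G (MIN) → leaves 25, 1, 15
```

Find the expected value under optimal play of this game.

C (MIN): min(26, 90) = 26
B (MAX): max(26, 52) = 52
E (MIN): min(46, 31, 84) = 31
F (Chance): 1/3·51 + 1/3·35 + 1/3·61 = 49
G (MIN): min(25, 1, 15) = 1
D (MAX): max(31, 49, 1) = 49
Root (MIN): min(52, 49) = 49

49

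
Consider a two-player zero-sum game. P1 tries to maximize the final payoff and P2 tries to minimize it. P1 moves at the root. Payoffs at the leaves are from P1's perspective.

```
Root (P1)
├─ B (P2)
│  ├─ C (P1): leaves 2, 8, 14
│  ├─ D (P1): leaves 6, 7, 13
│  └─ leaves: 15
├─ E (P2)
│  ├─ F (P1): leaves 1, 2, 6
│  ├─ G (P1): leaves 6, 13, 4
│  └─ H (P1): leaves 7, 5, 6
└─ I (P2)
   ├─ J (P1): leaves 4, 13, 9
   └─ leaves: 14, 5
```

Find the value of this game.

13

C (P1): max(2, 8, 14) = 14
D (P1): max(6, 7, 13) = 13
B (P2): min(14, 13, 15) = 13
F (P1): max(1, 2, 6) = 6
G (P1): max(6, 13, 4) = 13
H (P1): max(7, 5, 6) = 7
E (P2): min(6, 13, 7) = 6
J (P1): max(4, 13, 9) = 13
I (P2): min(13, 14, 5) = 5
Root (P1): max(13, 6, 5) = 13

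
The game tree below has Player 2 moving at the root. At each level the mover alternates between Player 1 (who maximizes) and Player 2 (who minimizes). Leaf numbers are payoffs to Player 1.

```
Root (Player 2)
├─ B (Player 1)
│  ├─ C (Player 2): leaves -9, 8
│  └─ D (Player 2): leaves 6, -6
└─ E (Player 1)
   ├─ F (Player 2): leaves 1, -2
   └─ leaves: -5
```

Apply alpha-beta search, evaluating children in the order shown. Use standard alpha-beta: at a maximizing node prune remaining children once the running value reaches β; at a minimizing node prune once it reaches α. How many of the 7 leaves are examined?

6

C [α=-∞,β=+∞]: v=-9
D [α=-9,β=+∞]: v=-6
B [α=-∞,β=+∞]: v=-6
F [α=-∞,β=-6]: v=-2
E [α=-∞,β=-6]: v=-2 after child 1 ≥ β → β-cutoff, skip 1
Root [α=-∞,β=+∞]: v=-6
Leaves evaluated: 6 of 7.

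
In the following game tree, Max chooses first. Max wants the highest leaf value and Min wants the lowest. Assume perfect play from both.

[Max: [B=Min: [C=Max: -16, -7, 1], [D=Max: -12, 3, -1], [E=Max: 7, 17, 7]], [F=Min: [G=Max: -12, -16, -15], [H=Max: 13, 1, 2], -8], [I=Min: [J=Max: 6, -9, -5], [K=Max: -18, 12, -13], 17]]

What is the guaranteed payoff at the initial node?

C (Max): max(-16, -7, 1) = 1
D (Max): max(-12, 3, -1) = 3
E (Max): max(7, 17, 7) = 17
B (Min): min(1, 3, 17) = 1
G (Max): max(-12, -16, -15) = -12
H (Max): max(13, 1, 2) = 13
F (Min): min(-12, 13, -8) = -12
J (Max): max(6, -9, -5) = 6
K (Max): max(-18, 12, -13) = 12
I (Min): min(6, 12, 17) = 6
Root (Max): max(1, -12, 6) = 6

6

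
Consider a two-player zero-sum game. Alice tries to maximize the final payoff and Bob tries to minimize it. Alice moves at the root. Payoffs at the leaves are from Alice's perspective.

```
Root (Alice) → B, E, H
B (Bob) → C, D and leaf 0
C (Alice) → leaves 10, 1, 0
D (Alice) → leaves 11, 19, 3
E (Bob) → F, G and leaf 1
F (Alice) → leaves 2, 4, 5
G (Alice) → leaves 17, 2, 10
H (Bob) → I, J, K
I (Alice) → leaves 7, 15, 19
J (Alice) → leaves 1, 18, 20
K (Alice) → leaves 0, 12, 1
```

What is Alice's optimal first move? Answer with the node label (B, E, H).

C (Alice): max(10, 1, 0) = 10
D (Alice): max(11, 19, 3) = 19
B (Bob): min(10, 19, 0) = 0
F (Alice): max(2, 4, 5) = 5
G (Alice): max(17, 2, 10) = 17
E (Bob): min(5, 17, 1) = 1
I (Alice): max(7, 15, 19) = 19
J (Alice): max(1, 18, 20) = 20
K (Alice): max(0, 12, 1) = 12
H (Bob): min(19, 20, 12) = 12
Root (Alice): max(0, 1, 12) = 12
Alice picks the child with the highest value: H (value 12).

H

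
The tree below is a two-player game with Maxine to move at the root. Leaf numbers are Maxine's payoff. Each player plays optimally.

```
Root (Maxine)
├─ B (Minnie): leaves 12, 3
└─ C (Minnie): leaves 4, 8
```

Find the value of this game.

4

B (Minnie): min(12, 3) = 3
C (Minnie): min(4, 8) = 4
Root (Maxine): max(3, 4) = 4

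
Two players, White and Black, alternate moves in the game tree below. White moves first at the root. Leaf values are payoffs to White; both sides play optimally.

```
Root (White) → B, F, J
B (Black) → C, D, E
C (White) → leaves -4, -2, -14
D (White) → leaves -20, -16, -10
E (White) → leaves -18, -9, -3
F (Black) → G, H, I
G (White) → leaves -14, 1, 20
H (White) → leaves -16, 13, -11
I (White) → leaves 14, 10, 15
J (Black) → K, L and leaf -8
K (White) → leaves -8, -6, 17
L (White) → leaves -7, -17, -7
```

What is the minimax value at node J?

-8

K: max(-8, -6, 17) = 17
L: max(-7, -17, -7) = -7
J: min(17, -7, -8) = -8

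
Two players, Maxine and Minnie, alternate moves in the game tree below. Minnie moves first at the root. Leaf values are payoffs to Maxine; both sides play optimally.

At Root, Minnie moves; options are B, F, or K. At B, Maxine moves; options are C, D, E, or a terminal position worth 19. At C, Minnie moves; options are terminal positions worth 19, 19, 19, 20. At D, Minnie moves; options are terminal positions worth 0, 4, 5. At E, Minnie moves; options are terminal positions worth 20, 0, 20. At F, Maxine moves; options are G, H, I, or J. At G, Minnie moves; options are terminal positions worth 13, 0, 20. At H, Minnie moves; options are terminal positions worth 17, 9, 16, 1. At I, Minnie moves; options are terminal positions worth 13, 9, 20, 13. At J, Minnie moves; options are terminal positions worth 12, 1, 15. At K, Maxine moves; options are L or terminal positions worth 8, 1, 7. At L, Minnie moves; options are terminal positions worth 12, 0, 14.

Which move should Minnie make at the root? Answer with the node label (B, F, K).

K

C (Minnie): min(19, 19, 19, 20) = 19
D (Minnie): min(0, 4, 5) = 0
E (Minnie): min(20, 0, 20) = 0
B (Maxine): max(19, 0, 0, 19) = 19
G (Minnie): min(13, 0, 20) = 0
H (Minnie): min(17, 9, 16, 1) = 1
I (Minnie): min(13, 9, 20, 13) = 9
J (Minnie): min(12, 1, 15) = 1
F (Maxine): max(0, 1, 9, 1) = 9
L (Minnie): min(12, 0, 14) = 0
K (Maxine): max(0, 8, 1, 7) = 8
Root (Minnie): min(19, 9, 8) = 8
Minnie picks the child with the lowest value: K (value 8).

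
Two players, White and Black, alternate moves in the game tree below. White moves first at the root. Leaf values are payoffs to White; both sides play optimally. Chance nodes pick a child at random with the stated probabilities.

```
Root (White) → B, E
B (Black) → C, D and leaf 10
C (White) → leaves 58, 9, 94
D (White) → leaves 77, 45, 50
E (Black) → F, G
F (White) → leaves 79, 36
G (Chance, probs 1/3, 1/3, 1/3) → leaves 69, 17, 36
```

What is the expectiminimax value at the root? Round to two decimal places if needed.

40.67

C (White): max(58, 9, 94) = 94
D (White): max(77, 45, 50) = 77
B (Black): min(94, 77, 10) = 10
F (White): max(79, 36) = 79
G (Chance): 1/3·69 + 1/3·17 + 1/3·36 = 40.67
E (Black): min(79, 40.67) = 40.67
Root (White): max(10, 40.67) = 40.67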